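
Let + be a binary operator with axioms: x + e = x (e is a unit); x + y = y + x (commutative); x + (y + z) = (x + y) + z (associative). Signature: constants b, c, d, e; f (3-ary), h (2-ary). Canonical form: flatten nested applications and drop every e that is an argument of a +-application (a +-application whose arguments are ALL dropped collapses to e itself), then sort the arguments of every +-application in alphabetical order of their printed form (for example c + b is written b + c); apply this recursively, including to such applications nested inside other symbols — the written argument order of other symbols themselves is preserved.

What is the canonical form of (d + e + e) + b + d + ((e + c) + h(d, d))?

Answer: b + c + d + d + h(d, d)

Derivation:
Merge nested applications:  d + e + e + b + d + e + c + h(d, d)
Drop the unit:  drop e (×3)
Order the arguments:  b + c + d + d + h(d, d)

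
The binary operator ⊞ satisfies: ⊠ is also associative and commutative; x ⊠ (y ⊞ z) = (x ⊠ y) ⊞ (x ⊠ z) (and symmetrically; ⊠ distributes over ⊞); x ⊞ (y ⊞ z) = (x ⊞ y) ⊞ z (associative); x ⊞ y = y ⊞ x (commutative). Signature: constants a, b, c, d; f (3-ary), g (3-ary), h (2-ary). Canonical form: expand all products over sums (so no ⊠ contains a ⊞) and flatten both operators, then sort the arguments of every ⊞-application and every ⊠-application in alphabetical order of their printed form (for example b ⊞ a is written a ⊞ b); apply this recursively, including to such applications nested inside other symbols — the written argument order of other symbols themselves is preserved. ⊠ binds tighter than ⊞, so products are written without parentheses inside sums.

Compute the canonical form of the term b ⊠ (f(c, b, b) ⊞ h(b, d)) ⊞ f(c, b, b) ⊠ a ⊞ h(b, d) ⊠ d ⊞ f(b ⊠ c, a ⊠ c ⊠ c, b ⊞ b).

Distribute:  b ⊠ f(c, b, b) ⊞ b ⊠ h(b, d) ⊞ a ⊠ f(c, b, b) ⊞ d ⊠ h(b, d) ⊞ f(b ⊠ c, a ⊠ c ⊠ c, b ⊞ b)
Sort arguments:  a ⊠ f(c, b, b) ⊞ b ⊠ f(c, b, b) ⊞ b ⊠ h(b, d) ⊞ d ⊠ h(b, d) ⊞ f(b ⊠ c, a ⊠ c ⊠ c, b ⊞ b)

Answer: a ⊠ f(c, b, b) ⊞ b ⊠ f(c, b, b) ⊞ b ⊠ h(b, d) ⊞ d ⊠ h(b, d) ⊞ f(b ⊠ c, a ⊠ c ⊠ c, b ⊞ b)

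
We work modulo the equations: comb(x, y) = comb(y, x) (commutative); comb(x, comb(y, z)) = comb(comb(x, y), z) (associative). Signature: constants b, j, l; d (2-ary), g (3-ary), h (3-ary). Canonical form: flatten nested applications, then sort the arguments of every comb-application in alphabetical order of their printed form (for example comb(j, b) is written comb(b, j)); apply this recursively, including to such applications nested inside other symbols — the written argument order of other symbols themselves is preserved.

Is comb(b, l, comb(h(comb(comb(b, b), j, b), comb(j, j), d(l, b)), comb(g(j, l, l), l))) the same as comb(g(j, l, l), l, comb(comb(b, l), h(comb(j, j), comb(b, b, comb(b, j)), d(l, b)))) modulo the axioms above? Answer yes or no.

Left:  comb(b, l, comb(h(comb(comb(b, b), j, b), comb(j, j), d(l, b)), comb(g(j, l, l), l)))
  Un-nest:  comb(b, l, h(comb(comb(b, b), j, b), comb(j, j), d(l, b)), g(j, l, l), l)
  Simplify inside:  h(comb(comb(b, b), j, b), comb(j, j), d(l, b))  →  h(comb(b, b, b, j), comb(j, j), d(l, b))
  Sort arguments:  comb(b, g(j, l, l), h(comb(b, b, b, j), comb(j, j), d(l, b)), l, l)
Right:  comb(g(j, l, l), l, comb(comb(b, l), h(comb(j, j), comb(b, b, comb(b, j)), d(l, b))))
  Un-nest:  comb(g(j, l, l), l, b, l, h(comb(j, j), comb(b, b, comb(b, j)), d(l, b)))
  Canonicalize subterm:  h(comb(j, j), comb(b, b, comb(b, j)), d(l, b))  →  h(comb(j, j), comb(b, b, b, j), d(l, b))
  Order the arguments:  comb(b, g(j, l, l), h(comb(j, j), comb(b, b, b, j), d(l, b)), l, l)

Answer: no — comb(b, g(j, l, l), h(comb(b, b, b, j), comb(j, j), d(l, b)), l, l) vs comb(b, g(j, l, l), h(comb(j, j), comb(b, b, b, j), d(l, b)), l, l)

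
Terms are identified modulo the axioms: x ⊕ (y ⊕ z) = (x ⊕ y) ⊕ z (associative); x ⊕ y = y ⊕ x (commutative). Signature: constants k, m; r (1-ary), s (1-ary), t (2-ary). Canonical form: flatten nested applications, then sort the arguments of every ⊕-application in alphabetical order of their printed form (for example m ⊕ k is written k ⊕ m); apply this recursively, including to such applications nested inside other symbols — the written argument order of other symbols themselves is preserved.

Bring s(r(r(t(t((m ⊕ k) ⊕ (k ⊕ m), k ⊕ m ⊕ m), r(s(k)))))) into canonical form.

Work inside:  (m ⊕ k) ⊕ (k ⊕ m)
Un-nest:  m ⊕ k ⊕ k ⊕ m
Sort arguments:  k ⊕ k ⊕ m ⊕ m
Rebuild:  s(r(r(t(t(k ⊕ k ⊕ m ⊕ m, k ⊕ m ⊕ m), r(s(k))))))

Answer: s(r(r(t(t(k ⊕ k ⊕ m ⊕ m, k ⊕ m ⊕ m), r(s(k))))))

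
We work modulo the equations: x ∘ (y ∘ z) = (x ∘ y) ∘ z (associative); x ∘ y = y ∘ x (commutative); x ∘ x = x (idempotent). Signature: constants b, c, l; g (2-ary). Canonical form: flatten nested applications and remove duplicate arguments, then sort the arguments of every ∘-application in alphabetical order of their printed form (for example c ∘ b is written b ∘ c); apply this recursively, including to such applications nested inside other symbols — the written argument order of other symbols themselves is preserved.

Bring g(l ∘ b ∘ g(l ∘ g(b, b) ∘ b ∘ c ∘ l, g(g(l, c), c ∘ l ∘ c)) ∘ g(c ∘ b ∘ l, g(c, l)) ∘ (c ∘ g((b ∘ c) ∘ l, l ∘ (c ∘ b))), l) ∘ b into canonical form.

Inside:  g(l ∘ b ∘ g(l ∘ g(b, b) ∘ b ∘ c ∘ l, g(g(l, c), c ∘ l ∘ c)) ∘ g(c ∘ b ∘ l, g(c, l)) ∘ (c ∘ g((b ∘ c) ∘ l, l ∘ (c ∘ b))), l)  →  g(b ∘ c ∘ g(b ∘ c ∘ g(b, b) ∘ l, g(g(l, c), c ∘ l)) ∘ g(b ∘ c ∘ l, b ∘ c ∘ l) ∘ g(b ∘ c ∘ l, g(c, l)) ∘ l, l)
Sort arguments:  b ∘ g(b ∘ c ∘ g(b ∘ c ∘ g(b, b) ∘ l, g(g(l, c), c ∘ l)) ∘ g(b ∘ c ∘ l, b ∘ c ∘ l) ∘ g(b ∘ c ∘ l, g(c, l)) ∘ l, l)

Answer: b ∘ g(b ∘ c ∘ g(b ∘ c ∘ g(b, b) ∘ l, g(g(l, c), c ∘ l)) ∘ g(b ∘ c ∘ l, b ∘ c ∘ l) ∘ g(b ∘ c ∘ l, g(c, l)) ∘ l, l)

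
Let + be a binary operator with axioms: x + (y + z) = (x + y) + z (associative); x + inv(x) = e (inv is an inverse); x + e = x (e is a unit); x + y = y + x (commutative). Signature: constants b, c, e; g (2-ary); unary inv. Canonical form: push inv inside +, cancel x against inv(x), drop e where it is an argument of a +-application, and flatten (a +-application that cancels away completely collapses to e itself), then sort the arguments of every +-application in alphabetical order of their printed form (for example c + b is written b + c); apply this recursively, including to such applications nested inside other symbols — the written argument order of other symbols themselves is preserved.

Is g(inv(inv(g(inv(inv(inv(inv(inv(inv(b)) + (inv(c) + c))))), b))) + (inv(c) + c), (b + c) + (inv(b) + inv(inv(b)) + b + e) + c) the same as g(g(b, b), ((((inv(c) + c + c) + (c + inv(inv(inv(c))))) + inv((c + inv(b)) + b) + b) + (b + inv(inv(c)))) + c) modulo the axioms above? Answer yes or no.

Left:  g(inv(inv(g(inv(inv(inv(inv(inv(inv(b)) + (inv(c) + c))))), b))) + (inv(c) + c), (b + c) + (inv(b) + inv(inv(b)) + b + e) + c)
  Work inside:  inv(inv(g(inv(inv(inv(inv(inv(inv(b)) + (inv(c) + c))))), b))) + (inv(c) + c)
  Push inv inside:  distribute inv over + and collapse double inv
  Inverses cancel:  c cancels
  Collect:  g(b, b)
  Put back:  g(g(b, b), b + b + c + c)
Right:  g(g(b, b), ((((inv(c) + c + c) + (c + inv(inv(inv(c))))) + inv((c + inv(b)) + b) + b) + (b + inv(inv(c)))) + c)
  Focus inside:  ((((inv(c) + c + c) + (c + inv(inv(inv(c))))) + inv((c + inv(b)) + b) + b) + (b + inv(inv(c)))) + c
  Push inv inside:  distribute inv over + and collapse double inv
  Collect:  c + c + b + b
  Order the arguments:  b + b + c + c
  Rebuild:  g(g(b, b), b + b + c + c)

Answer: yes — both canonical forms are g(g(b, b), b + b + c + c)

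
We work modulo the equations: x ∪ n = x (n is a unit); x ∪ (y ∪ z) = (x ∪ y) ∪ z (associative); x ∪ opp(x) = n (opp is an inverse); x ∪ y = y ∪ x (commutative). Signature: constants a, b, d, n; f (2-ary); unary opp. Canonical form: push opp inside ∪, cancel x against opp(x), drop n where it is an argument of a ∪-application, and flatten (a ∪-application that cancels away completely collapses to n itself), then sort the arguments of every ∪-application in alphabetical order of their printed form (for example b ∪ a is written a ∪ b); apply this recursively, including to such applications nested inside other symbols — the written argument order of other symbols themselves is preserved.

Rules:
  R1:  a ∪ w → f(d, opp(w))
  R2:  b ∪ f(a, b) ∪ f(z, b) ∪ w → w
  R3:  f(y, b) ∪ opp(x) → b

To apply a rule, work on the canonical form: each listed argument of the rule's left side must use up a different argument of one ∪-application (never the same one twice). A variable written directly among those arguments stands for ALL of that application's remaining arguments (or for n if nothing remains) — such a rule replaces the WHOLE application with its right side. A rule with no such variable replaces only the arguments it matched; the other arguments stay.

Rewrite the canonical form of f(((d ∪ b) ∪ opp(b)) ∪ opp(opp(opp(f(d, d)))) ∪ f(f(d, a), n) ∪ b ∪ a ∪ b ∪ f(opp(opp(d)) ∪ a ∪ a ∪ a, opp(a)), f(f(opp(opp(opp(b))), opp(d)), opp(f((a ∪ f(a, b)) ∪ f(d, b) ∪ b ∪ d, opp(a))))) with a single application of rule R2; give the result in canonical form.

Canonical form:  f(a ∪ b ∪ b ∪ d ∪ f(a ∪ a ∪ a ∪ d, opp(a)) ∪ f(f(d, a), n) ∪ opp(f(d, d)), f(f(opp(b), opp(d)), opp(f(a ∪ b ∪ d ∪ f(a, b) ∪ f(d, b), opp(a)))))
R2 matches:  uses b, f(a, b), f(d, b);  w := a ∪ d, z := d
Every leftover argument binds to the variable; the entire application is replaced.
New term:  f(a ∪ b ∪ b ∪ d ∪ f(a ∪ a ∪ a ∪ d, opp(a)) ∪ f(f(d, a), n) ∪ opp(f(d, d)), f(f(opp(b), opp(d)), opp(f(a ∪ d, opp(a)))))

Answer: f(a ∪ b ∪ b ∪ d ∪ f(a ∪ a ∪ a ∪ d, opp(a)) ∪ f(f(d, a), n) ∪ opp(f(d, d)), f(f(opp(b), opp(d)), opp(f(a ∪ d, opp(a)))))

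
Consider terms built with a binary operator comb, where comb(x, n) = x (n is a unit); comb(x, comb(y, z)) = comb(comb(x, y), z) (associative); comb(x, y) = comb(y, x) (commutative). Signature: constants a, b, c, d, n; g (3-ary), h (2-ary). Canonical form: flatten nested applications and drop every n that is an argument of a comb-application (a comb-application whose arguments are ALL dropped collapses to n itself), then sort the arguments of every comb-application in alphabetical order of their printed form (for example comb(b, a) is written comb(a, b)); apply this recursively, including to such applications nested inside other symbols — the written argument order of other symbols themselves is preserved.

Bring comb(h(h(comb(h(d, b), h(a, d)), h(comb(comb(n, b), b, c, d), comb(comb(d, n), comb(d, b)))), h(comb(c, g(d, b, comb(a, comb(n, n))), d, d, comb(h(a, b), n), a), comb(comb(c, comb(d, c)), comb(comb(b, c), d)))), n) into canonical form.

Canonicalize subterm:  h(h(comb(h(d, b), h(a, d)), h(comb(comb(n, b), b, c, d), comb(comb(d, n), comb(d, b)))), h(comb(c, g(d, b, comb(a, comb(n, n))), d, d, comb(h(a, b), n), a), comb(comb(c, comb(d, c)), comb(comb(b, c), d))))  →  h(h(comb(h(a, d), h(d, b)), h(comb(b, b, c, d), comb(b, d, d))), h(comb(a, c, d, d, g(d, b, a), h(a, b)), comb(b, c, c, c, d, d)))
Drop the unit:  drop n
Sort:  h(h(comb(h(a, d), h(d, b)), h(comb(b, b, c, d), comb(b, d, d))), h(comb(a, c, d, d, g(d, b, a), h(a, b)), comb(b, c, c, c, d, d)))

Answer: h(h(comb(h(a, d), h(d, b)), h(comb(b, b, c, d), comb(b, d, d))), h(comb(a, c, d, d, g(d, b, a), h(a, b)), comb(b, c, c, c, d, d)))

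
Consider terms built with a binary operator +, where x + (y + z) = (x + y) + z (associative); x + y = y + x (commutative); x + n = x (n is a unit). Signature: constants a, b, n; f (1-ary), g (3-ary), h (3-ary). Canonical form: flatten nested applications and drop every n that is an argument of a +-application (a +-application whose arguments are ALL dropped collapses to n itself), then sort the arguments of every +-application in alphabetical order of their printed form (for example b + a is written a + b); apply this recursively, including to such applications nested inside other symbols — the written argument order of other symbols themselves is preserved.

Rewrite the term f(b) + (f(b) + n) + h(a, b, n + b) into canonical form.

Answer: f(b) + f(b) + h(a, b, b)

Derivation:
Un-nest:  f(b) + f(b) + n + h(a, b, n + b)
Simplify inside:  h(a, b, n + b)  →  h(a, b, b)
Drop the unit:  drop n
Order the arguments:  f(b) + f(b) + h(a, b, b)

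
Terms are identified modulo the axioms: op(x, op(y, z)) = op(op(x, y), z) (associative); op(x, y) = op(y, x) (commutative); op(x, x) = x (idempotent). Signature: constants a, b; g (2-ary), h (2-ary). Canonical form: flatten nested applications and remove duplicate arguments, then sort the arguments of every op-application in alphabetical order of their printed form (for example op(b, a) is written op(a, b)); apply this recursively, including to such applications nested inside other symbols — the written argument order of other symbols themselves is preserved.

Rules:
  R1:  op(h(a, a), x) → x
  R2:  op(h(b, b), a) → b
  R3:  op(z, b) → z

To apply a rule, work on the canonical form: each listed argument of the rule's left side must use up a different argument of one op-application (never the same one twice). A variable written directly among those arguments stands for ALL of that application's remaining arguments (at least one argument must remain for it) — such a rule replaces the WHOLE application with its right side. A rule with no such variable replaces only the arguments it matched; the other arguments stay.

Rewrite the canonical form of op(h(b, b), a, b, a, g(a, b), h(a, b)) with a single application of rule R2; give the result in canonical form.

Answer: op(b, g(a, b), h(a, b))

Derivation:
Canonical form:  op(a, b, g(a, b), h(a, b), h(b, b))
Match R2:  consume a, h(b, b)
Giving:  op(b, g(a, b), h(a, b))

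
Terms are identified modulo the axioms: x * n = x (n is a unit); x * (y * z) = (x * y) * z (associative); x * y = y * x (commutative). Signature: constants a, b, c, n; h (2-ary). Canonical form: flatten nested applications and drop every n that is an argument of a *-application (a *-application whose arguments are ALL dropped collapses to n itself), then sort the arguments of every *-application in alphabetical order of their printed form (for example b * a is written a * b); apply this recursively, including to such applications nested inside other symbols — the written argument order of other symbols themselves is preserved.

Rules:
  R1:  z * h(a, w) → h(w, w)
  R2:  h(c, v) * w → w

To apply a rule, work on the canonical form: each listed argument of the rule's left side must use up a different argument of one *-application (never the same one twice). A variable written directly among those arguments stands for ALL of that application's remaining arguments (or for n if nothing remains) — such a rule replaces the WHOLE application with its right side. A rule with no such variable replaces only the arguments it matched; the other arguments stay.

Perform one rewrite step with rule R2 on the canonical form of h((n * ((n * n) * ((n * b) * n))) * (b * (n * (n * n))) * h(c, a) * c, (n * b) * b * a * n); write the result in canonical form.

Answer: h(b * b * c, a * b * b)

Derivation:
Canonical form:  h(b * b * c * h(c, a), a * b * b)
Match R2:  consume h(c, a);  v := a, w := b * b * c
Every leftover argument binds to the variable; the entire application is replaced.
Giving:  h(b * b * c, a * b * b)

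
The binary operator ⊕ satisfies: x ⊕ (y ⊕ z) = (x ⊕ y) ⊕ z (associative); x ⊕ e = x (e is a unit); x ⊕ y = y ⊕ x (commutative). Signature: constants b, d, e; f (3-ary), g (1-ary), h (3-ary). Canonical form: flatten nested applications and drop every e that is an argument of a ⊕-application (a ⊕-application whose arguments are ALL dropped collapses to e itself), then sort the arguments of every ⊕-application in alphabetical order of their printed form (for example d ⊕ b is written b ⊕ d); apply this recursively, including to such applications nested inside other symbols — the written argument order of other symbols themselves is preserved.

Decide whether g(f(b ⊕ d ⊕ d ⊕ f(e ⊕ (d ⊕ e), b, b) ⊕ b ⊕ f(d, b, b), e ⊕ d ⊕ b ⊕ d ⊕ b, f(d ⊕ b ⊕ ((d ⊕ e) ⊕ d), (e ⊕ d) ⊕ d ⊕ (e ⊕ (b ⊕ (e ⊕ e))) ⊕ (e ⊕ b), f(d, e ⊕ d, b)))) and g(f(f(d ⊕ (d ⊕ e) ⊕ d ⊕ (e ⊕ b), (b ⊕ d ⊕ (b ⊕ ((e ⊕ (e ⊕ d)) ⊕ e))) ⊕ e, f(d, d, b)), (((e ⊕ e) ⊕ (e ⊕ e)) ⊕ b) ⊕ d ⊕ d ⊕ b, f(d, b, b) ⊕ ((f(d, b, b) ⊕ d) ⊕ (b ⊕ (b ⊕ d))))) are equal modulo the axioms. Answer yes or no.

Left:  g(f(b ⊕ d ⊕ d ⊕ f(e ⊕ (d ⊕ e), b, b) ⊕ b ⊕ f(d, b, b), e ⊕ d ⊕ b ⊕ d ⊕ b, f(d ⊕ b ⊕ ((d ⊕ e) ⊕ d), (e ⊕ d) ⊕ d ⊕ (e ⊕ (b ⊕ (e ⊕ e))) ⊕ (e ⊕ b), f(d, e ⊕ d, b))))
  Work inside:  b ⊕ d ⊕ d ⊕ f(e ⊕ (d ⊕ e), b, b) ⊕ b ⊕ f(d, b, b)
  Inside:  f(e ⊕ (d ⊕ e), b, b)  →  f(d, b, b)
  Sort arguments:  b ⊕ b ⊕ d ⊕ d ⊕ f(d, b, b) ⊕ f(d, b, b)
  Put back:  g(f(b ⊕ b ⊕ d ⊕ d ⊕ f(d, b, b) ⊕ f(d, b, b), b ⊕ b ⊕ d ⊕ d, f(b ⊕ d ⊕ d ⊕ d, b ⊕ b ⊕ d ⊕ d, f(d, d, b))))
Right:  g(f(f(d ⊕ (d ⊕ e) ⊕ d ⊕ (e ⊕ b), (b ⊕ d ⊕ (b ⊕ ((e ⊕ (e ⊕ d)) ⊕ e))) ⊕ e, f(d, d, b)), (((e ⊕ e) ⊕ (e ⊕ e)) ⊕ b) ⊕ d ⊕ d ⊕ b, f(d, b, b) ⊕ ((f(d, b, b) ⊕ d) ⊕ (b ⊕ (b ⊕ d)))))
  Descend into:  f(d, b, b) ⊕ ((f(d, b, b) ⊕ d) ⊕ (b ⊕ (b ⊕ d)))
  Merge nested applications:  f(d, b, b) ⊕ f(d, b, b) ⊕ d ⊕ b ⊕ b ⊕ d
  Sort arguments:  b ⊕ b ⊕ d ⊕ d ⊕ f(d, b, b) ⊕ f(d, b, b)
  Put back:  g(f(f(b ⊕ d ⊕ d ⊕ d, b ⊕ b ⊕ d ⊕ d, f(d, d, b)), b ⊕ b ⊕ d ⊕ d, b ⊕ b ⊕ d ⊕ d ⊕ f(d, b, b) ⊕ f(d, b, b)))

Answer: no — g(f(b ⊕ b ⊕ d ⊕ d ⊕ f(d, b, b) ⊕ f(d, b, b), b ⊕ b ⊕ d ⊕ d, f(b ⊕ d ⊕ d ⊕ d, b ⊕ b ⊕ d ⊕ d, f(d, d, b)))) vs g(f(f(b ⊕ d ⊕ d ⊕ d, b ⊕ b ⊕ d ⊕ d, f(d, d, b)), b ⊕ b ⊕ d ⊕ d, b ⊕ b ⊕ d ⊕ d ⊕ f(d, b, b) ⊕ f(d, b, b)))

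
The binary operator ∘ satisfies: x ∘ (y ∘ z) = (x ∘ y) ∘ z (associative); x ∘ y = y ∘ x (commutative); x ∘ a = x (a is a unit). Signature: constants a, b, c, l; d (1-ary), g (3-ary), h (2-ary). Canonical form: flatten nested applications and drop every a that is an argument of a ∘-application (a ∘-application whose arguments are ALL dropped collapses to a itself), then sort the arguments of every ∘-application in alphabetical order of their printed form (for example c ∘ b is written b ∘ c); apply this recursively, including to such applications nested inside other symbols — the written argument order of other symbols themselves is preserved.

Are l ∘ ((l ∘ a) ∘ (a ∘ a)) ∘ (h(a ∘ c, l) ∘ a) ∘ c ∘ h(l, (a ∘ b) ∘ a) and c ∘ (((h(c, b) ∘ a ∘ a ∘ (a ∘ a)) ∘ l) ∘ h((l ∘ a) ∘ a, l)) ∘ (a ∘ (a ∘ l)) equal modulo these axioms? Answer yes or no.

Left:  l ∘ ((l ∘ a) ∘ (a ∘ a)) ∘ (h(a ∘ c, l) ∘ a) ∘ c ∘ h(l, (a ∘ b) ∘ a)
  Merge nested applications:  l ∘ l ∘ a ∘ a ∘ a ∘ h(a ∘ c, l) ∘ a ∘ c ∘ h(l, (a ∘ b) ∘ a)
  Canonicalize subterm:  h(a ∘ c, l)  →  h(c, l)
  Inside:  h(l, (a ∘ b) ∘ a)  →  h(l, b)
  Drop the unit:  drop a (×4)
  Order the arguments:  c ∘ h(c, l) ∘ h(l, b) ∘ l ∘ l
Right:  c ∘ (((h(c, b) ∘ a ∘ a ∘ (a ∘ a)) ∘ l) ∘ h((l ∘ a) ∘ a, l)) ∘ (a ∘ (a ∘ l))
  Un-nest:  c ∘ h(c, b) ∘ a ∘ a ∘ a ∘ a ∘ l ∘ h((l ∘ a) ∘ a, l) ∘ a ∘ a ∘ l
  Inside:  h((l ∘ a) ∘ a, l)  →  h(l, l)
  Units out:  drop a (×6)
  Sort arguments:  c ∘ h(c, b) ∘ h(l, l) ∘ l ∘ l

Answer: no — c ∘ h(c, l) ∘ h(l, b) ∘ l ∘ l vs c ∘ h(c, b) ∘ h(l, l) ∘ l ∘ l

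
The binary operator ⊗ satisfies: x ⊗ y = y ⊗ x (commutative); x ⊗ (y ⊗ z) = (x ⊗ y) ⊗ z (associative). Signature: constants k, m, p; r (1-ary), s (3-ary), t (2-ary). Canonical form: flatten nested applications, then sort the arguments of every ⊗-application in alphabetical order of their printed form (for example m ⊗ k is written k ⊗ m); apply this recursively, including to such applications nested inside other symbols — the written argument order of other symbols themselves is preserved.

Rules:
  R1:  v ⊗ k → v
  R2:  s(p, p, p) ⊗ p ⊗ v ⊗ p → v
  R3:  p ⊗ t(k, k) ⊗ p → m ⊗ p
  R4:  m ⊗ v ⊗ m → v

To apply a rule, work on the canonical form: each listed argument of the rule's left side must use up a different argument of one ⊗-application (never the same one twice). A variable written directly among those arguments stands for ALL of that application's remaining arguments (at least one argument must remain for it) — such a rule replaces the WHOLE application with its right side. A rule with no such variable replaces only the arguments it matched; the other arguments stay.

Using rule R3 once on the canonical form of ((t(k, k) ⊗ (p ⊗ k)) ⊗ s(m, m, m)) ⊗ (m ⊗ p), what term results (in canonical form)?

Answer: k ⊗ m ⊗ m ⊗ p ⊗ s(m, m, m)

Derivation:
Canonical form:  k ⊗ m ⊗ p ⊗ p ⊗ s(m, m, m) ⊗ t(k, k)
R3 matches:  uses p, p, t(k, k)
New term:  k ⊗ m ⊗ m ⊗ p ⊗ s(m, m, m)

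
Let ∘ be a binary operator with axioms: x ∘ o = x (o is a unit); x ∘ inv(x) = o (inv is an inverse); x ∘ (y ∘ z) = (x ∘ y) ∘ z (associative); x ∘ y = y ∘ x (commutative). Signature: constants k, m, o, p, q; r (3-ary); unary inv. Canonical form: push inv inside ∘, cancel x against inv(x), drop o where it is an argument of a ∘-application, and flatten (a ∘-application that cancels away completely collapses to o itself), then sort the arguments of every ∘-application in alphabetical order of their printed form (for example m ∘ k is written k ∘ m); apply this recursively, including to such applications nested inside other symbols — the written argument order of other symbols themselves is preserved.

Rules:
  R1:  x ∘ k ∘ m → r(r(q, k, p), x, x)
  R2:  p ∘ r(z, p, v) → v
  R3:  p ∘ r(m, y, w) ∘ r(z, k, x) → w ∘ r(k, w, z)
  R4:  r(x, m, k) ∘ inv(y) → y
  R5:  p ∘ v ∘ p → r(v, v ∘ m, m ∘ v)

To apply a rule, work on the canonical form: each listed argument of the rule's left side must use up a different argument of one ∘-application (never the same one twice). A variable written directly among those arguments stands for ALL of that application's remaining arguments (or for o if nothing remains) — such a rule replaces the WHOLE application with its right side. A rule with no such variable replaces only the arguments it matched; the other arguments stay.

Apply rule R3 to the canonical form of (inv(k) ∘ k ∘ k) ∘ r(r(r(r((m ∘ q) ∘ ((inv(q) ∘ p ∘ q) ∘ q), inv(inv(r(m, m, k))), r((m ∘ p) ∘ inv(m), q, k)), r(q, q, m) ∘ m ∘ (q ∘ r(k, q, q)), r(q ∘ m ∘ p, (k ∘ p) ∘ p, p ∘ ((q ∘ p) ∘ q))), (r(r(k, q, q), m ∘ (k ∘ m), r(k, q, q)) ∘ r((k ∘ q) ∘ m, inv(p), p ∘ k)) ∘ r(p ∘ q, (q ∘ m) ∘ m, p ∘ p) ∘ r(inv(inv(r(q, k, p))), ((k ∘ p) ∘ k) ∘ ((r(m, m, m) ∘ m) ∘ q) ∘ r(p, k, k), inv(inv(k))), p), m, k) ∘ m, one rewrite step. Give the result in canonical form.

Canonical form:  k ∘ m ∘ r(r(r(r(m ∘ p ∘ q ∘ q, r(m, m, k), r(p, q, k)), m ∘ q ∘ r(k, q, q) ∘ r(q, q, m), r(m ∘ p ∘ q, k ∘ p ∘ p, p ∘ p ∘ q ∘ q)), r(k ∘ m ∘ q, inv(p), k ∘ p) ∘ r(p ∘ q, m ∘ m ∘ q, p ∘ p) ∘ r(r(k, q, q), k ∘ m ∘ m, r(k, q, q)) ∘ r(r(q, k, p), k ∘ k ∘ m ∘ p ∘ q ∘ r(m, m, m) ∘ r(p, k, k), k), p), m, k)
Apply R3:  consuming p, r(m, m, m), r(p, k, k);  w := m, x := k, y := m, z := p
Result:  k ∘ m ∘ r(r(r(r(m ∘ p ∘ q ∘ q, r(m, m, k), r(p, q, k)), m ∘ q ∘ r(k, q, q) ∘ r(q, q, m), r(m ∘ p ∘ q, k ∘ p ∘ p, p ∘ p ∘ q ∘ q)), r(k ∘ m ∘ q, inv(p), k ∘ p) ∘ r(p ∘ q, m ∘ m ∘ q, p ∘ p) ∘ r(r(k, q, q), k ∘ m ∘ m, r(k, q, q)) ∘ r(r(q, k, p), k ∘ k ∘ m ∘ m ∘ q ∘ r(k, m, p), k), p), m, k)

Answer: k ∘ m ∘ r(r(r(r(m ∘ p ∘ q ∘ q, r(m, m, k), r(p, q, k)), m ∘ q ∘ r(k, q, q) ∘ r(q, q, m), r(m ∘ p ∘ q, k ∘ p ∘ p, p ∘ p ∘ q ∘ q)), r(k ∘ m ∘ q, inv(p), k ∘ p) ∘ r(p ∘ q, m ∘ m ∘ q, p ∘ p) ∘ r(r(k, q, q), k ∘ m ∘ m, r(k, q, q)) ∘ r(r(q, k, p), k ∘ k ∘ m ∘ m ∘ q ∘ r(k, m, p), k), p), m, k)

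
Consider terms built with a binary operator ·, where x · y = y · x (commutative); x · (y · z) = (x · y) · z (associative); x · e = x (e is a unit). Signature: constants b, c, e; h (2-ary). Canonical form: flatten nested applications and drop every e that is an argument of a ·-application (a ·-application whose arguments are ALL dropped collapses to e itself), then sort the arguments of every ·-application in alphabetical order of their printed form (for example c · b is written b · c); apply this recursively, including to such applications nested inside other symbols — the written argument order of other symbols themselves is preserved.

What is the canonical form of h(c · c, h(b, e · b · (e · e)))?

Answer: h(c · c, h(b, b))

Derivation:
Focus inside:  e · b · (e · e)
Flatten:  e · b · e · e
Unit:  drop e (×3)
Sort:  b
Reassemble:  h(c · c, h(b, b))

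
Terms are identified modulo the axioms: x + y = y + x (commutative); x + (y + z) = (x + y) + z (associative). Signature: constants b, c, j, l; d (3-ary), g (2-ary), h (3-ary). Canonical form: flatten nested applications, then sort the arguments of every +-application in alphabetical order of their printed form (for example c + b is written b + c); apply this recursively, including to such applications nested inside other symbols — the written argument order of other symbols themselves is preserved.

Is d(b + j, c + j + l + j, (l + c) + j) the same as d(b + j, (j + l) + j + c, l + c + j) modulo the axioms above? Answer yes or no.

Left:  d(b + j, c + j + l + j, (l + c) + j)
  Focus inside:  (l + c) + j
  Flatten:  l + c + j
  Sort arguments:  c + j + l
  Put back:  d(b + j, c + j + j + l, c + j + l)
Right:  d(b + j, (j + l) + j + c, l + c + j)
  Descend into:  (j + l) + j + c
  Merge nested applications:  j + l + j + c
  Order the arguments:  c + j + j + l
  Reassemble:  d(b + j, c + j + j + l, c + j + l)

Answer: yes — both canonical forms are d(b + j, c + j + j + l, c + j + l)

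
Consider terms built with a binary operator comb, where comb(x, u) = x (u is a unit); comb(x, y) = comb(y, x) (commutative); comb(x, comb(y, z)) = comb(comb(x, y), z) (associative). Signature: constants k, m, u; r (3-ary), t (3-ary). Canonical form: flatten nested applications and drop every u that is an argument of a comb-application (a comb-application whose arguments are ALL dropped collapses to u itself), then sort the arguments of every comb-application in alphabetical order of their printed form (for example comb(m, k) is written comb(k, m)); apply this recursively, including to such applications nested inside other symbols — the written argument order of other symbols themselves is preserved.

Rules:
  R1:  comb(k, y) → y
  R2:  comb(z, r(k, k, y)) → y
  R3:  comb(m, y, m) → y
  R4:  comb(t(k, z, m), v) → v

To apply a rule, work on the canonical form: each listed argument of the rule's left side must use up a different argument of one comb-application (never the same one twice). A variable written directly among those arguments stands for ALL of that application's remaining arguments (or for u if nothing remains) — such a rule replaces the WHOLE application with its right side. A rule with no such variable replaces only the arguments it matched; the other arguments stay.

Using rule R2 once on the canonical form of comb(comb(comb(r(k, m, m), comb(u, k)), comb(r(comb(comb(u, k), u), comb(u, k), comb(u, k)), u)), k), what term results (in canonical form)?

Answer: k

Derivation:
Canonical form:  comb(k, k, r(k, k, k), r(k, m, m))
Apply R2:  consuming r(k, k, k);  y := k, z := comb(k, k, r(k, m, m))
Every leftover argument binds to the variable; the entire application is replaced.
Giving:  k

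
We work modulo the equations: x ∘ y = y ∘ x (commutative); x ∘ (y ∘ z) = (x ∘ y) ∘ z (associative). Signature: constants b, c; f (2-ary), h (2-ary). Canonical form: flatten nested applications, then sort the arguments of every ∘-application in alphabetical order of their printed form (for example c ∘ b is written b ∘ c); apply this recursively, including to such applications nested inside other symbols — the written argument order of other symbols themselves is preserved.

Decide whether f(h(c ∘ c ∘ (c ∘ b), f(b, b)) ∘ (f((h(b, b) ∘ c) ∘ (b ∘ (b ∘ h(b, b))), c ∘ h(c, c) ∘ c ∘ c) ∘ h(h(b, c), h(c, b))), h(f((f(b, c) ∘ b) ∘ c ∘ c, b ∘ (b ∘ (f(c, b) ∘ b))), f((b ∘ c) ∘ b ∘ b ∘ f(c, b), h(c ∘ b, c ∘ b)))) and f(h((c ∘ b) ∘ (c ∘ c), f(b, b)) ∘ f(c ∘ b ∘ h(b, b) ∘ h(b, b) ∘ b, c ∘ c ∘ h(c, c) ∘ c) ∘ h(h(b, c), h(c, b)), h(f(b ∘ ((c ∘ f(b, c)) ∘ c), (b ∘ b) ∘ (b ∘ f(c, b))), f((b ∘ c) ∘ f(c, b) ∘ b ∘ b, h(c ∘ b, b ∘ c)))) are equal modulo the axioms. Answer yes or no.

Answer: yes — both canonical forms are f(f(b ∘ b ∘ c ∘ h(b, b) ∘ h(b, b), c ∘ c ∘ c ∘ h(c, c)) ∘ h(b ∘ c ∘ c ∘ c, f(b, b)) ∘ h(h(b, c), h(c, b)), h(f(b ∘ c ∘ c ∘ f(b, c), b ∘ b ∘ b ∘ f(c, b)), f(b ∘ b ∘ b ∘ c ∘ f(c, b), h(b ∘ c, b ∘ c))))

Derivation:
Left:  f(h(c ∘ c ∘ (c ∘ b), f(b, b)) ∘ (f((h(b, b) ∘ c) ∘ (b ∘ (b ∘ h(b, b))), c ∘ h(c, c) ∘ c ∘ c) ∘ h(h(b, c), h(c, b))), h(f((f(b, c) ∘ b) ∘ c ∘ c, b ∘ (b ∘ (f(c, b) ∘ b))), f((b ∘ c) ∘ b ∘ b ∘ f(c, b), h(c ∘ b, c ∘ b))))
  Descend into:  h(c ∘ c ∘ (c ∘ b), f(b, b)) ∘ (f((h(b, b) ∘ c) ∘ (b ∘ (b ∘ h(b, b))), c ∘ h(c, c) ∘ c ∘ c) ∘ h(h(b, c), h(c, b)))
  Merge nested applications:  h(c ∘ c ∘ (c ∘ b), f(b, b)) ∘ f((h(b, b) ∘ c) ∘ (b ∘ (b ∘ h(b, b))), c ∘ h(c, c) ∘ c ∘ c) ∘ h(h(b, c), h(c, b))
  Simplify inside:  h(c ∘ c ∘ (c ∘ b), f(b, b))  →  h(b ∘ c ∘ c ∘ c, f(b, b))
  Simplify inside:  f((h(b, b) ∘ c) ∘ (b ∘ (b ∘ h(b, b))), c ∘ h(c, c) ∘ c ∘ c)  →  f(b ∘ b ∘ c ∘ h(b, b) ∘ h(b, b), c ∘ c ∘ c ∘ h(c, c))
  Order the arguments:  f(b ∘ b ∘ c ∘ h(b, b) ∘ h(b, b), c ∘ c ∘ c ∘ h(c, c)) ∘ h(b ∘ c ∘ c ∘ c, f(b, b)) ∘ h(h(b, c), h(c, b))
  Reassemble:  f(f(b ∘ b ∘ c ∘ h(b, b) ∘ h(b, b), c ∘ c ∘ c ∘ h(c, c)) ∘ h(b ∘ c ∘ c ∘ c, f(b, b)) ∘ h(h(b, c), h(c, b)), h(f(b ∘ c ∘ c ∘ f(b, c), b ∘ b ∘ b ∘ f(c, b)), f(b ∘ b ∘ b ∘ c ∘ f(c, b), h(b ∘ c, b ∘ c))))
Right:  f(h((c ∘ b) ∘ (c ∘ c), f(b, b)) ∘ f(c ∘ b ∘ h(b, b) ∘ h(b, b) ∘ b, c ∘ c ∘ h(c, c) ∘ c) ∘ h(h(b, c), h(c, b)), h(f(b ∘ ((c ∘ f(b, c)) ∘ c), (b ∘ b) ∘ (b ∘ f(c, b))), f((b ∘ c) ∘ f(c, b) ∘ b ∘ b, h(c ∘ b, b ∘ c))))
  Descend into:  h((c ∘ b) ∘ (c ∘ c), f(b, b)) ∘ f(c ∘ b ∘ h(b, b) ∘ h(b, b) ∘ b, c ∘ c ∘ h(c, c) ∘ c) ∘ h(h(b, c), h(c, b))
  Simplify inside:  h((c ∘ b) ∘ (c ∘ c), f(b, b))  →  h(b ∘ c ∘ c ∘ c, f(b, b))
  Inside:  f(c ∘ b ∘ h(b, b) ∘ h(b, b) ∘ b, c ∘ c ∘ h(c, c) ∘ c)  →  f(b ∘ b ∘ c ∘ h(b, b) ∘ h(b, b), c ∘ c ∘ c ∘ h(c, c))
  Sort arguments:  f(b ∘ b ∘ c ∘ h(b, b) ∘ h(b, b), c ∘ c ∘ c ∘ h(c, c)) ∘ h(b ∘ c ∘ c ∘ c, f(b, b)) ∘ h(h(b, c), h(c, b))
  Put back:  f(f(b ∘ b ∘ c ∘ h(b, b) ∘ h(b, b), c ∘ c ∘ c ∘ h(c, c)) ∘ h(b ∘ c ∘ c ∘ c, f(b, b)) ∘ h(h(b, c), h(c, b)), h(f(b ∘ c ∘ c ∘ f(b, c), b ∘ b ∘ b ∘ f(c, b)), f(b ∘ b ∘ b ∘ c ∘ f(c, b), h(b ∘ c, b ∘ c))))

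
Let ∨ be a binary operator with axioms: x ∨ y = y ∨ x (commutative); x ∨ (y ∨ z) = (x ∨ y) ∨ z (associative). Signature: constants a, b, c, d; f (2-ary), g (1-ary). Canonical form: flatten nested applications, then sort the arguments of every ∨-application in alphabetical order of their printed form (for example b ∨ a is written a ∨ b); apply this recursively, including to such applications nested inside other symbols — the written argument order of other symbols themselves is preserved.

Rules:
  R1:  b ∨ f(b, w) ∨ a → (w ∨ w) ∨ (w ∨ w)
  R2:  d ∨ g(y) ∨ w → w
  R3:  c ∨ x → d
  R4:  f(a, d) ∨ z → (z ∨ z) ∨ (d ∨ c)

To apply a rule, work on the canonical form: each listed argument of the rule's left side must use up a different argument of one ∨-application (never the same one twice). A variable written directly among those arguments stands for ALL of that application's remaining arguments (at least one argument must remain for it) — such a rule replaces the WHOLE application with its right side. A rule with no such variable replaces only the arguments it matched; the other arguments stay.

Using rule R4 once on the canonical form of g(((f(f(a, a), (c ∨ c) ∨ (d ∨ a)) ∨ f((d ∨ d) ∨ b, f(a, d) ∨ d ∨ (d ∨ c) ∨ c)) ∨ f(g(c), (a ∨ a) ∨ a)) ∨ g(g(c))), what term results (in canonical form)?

Answer: g(f(b ∨ d ∨ d, c ∨ c ∨ c ∨ c ∨ c ∨ d ∨ d ∨ d ∨ d ∨ d) ∨ f(f(a, a), a ∨ c ∨ c ∨ d) ∨ f(g(c), a ∨ a ∨ a) ∨ g(g(c)))

Derivation:
Canonical form:  g(f(b ∨ d ∨ d, c ∨ c ∨ d ∨ d ∨ f(a, d)) ∨ f(f(a, a), a ∨ c ∨ c ∨ d) ∨ f(g(c), a ∨ a ∨ a) ∨ g(g(c)))
R4 matches:  uses f(a, d);  z := c ∨ c ∨ d ∨ d
The variable takes the whole remainder — replace the entire application.
Result:  g(f(b ∨ d ∨ d, c ∨ c ∨ c ∨ c ∨ c ∨ d ∨ d ∨ d ∨ d ∨ d) ∨ f(f(a, a), a ∨ c ∨ c ∨ d) ∨ f(g(c), a ∨ a ∨ a) ∨ g(g(c)))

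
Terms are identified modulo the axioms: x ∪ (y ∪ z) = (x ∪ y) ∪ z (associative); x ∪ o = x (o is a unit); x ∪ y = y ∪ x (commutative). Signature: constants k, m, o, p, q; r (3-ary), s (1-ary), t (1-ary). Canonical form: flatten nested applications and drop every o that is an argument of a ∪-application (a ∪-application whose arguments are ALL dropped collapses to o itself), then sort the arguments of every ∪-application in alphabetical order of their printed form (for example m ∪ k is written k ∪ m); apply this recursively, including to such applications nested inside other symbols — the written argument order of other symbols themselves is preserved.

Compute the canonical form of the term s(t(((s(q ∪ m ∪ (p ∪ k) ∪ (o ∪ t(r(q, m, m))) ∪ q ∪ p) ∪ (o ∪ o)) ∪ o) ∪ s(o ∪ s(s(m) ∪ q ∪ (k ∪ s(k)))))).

Descend into:  ((s(q ∪ m ∪ (p ∪ k) ∪ (o ∪ t(r(q, m, m))) ∪ q ∪ p) ∪ (o ∪ o)) ∪ o) ∪ s(o ∪ s(s(m) ∪ q ∪ (k ∪ s(k))))
Un-nest:  s(q ∪ m ∪ (p ∪ k) ∪ (o ∪ t(r(q, m, m))) ∪ q ∪ p) ∪ o ∪ o ∪ o ∪ s(o ∪ s(s(m) ∪ q ∪ (k ∪ s(k))))
Simplify inside:  s(q ∪ m ∪ (p ∪ k) ∪ (o ∪ t(r(q, m, m))) ∪ q ∪ p)  →  s(k ∪ m ∪ p ∪ p ∪ q ∪ q ∪ t(r(q, m, m)))
Simplify inside:  s(o ∪ s(s(m) ∪ q ∪ (k ∪ s(k))))  →  s(s(k ∪ q ∪ s(k) ∪ s(m)))
Unit:  drop o (×3)
Sort arguments:  s(k ∪ m ∪ p ∪ p ∪ q ∪ q ∪ t(r(q, m, m))) ∪ s(s(k ∪ q ∪ s(k) ∪ s(m)))
Rebuild:  s(t(s(k ∪ m ∪ p ∪ p ∪ q ∪ q ∪ t(r(q, m, m))) ∪ s(s(k ∪ q ∪ s(k) ∪ s(m)))))

Answer: s(t(s(k ∪ m ∪ p ∪ p ∪ q ∪ q ∪ t(r(q, m, m))) ∪ s(s(k ∪ q ∪ s(k) ∪ s(m)))))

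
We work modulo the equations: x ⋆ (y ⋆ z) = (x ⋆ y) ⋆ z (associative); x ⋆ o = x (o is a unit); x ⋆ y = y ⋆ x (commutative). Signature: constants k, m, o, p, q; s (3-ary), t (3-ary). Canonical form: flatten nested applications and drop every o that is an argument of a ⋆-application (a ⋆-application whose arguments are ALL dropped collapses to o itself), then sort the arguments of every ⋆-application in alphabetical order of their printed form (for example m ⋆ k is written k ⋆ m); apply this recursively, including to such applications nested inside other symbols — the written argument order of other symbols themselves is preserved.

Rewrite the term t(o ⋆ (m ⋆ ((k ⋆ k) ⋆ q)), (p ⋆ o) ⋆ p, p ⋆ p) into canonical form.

Focus inside:  o ⋆ (m ⋆ ((k ⋆ k) ⋆ q))
Merge nested applications:  o ⋆ m ⋆ k ⋆ k ⋆ q
Unit:  drop o
Order the arguments:  k ⋆ k ⋆ m ⋆ q
Put back:  t(k ⋆ k ⋆ m ⋆ q, p ⋆ p, p ⋆ p)

Answer: t(k ⋆ k ⋆ m ⋆ q, p ⋆ p, p ⋆ p)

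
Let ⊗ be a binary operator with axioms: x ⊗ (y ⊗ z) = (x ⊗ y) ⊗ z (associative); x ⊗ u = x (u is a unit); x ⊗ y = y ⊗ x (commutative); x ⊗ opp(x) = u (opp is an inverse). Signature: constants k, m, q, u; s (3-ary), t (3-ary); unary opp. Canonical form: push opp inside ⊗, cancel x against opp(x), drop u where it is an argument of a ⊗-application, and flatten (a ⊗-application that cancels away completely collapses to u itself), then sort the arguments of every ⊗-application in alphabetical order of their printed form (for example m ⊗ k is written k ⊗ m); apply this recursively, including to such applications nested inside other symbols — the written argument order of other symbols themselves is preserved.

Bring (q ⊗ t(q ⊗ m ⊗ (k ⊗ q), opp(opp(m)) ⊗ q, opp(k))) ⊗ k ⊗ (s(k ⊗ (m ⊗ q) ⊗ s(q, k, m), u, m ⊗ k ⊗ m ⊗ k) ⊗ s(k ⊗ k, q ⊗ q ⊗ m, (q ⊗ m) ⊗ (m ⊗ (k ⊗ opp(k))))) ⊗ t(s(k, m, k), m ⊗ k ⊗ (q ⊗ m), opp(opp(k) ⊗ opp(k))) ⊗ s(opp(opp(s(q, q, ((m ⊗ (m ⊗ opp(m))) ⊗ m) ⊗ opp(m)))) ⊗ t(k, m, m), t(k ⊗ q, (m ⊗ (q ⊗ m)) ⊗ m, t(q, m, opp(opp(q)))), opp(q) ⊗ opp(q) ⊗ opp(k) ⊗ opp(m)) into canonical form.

Push opp inside:  distribute opp over ⊗ and collapse double opp
Combine occurrences:  q ⊗ t(k ⊗ m ⊗ q ⊗ q, m ⊗ q, opp(k)) ⊗ k ⊗ s(k ⊗ m ⊗ q ⊗ s(q, k, m), u, k ⊗ k ⊗ m ⊗ m) ⊗ s(k ⊗ k, m ⊗ q ⊗ q, m ⊗ m ⊗ q) ⊗ t(s(k, m, k), k ⊗ m ⊗ m ⊗ q, k ⊗ k) ⊗ s(s(q, q, m) ⊗ t(k, m, m), t(k ⊗ q, m ⊗ m ⊗ m ⊗ q, t(q, m, q)), opp(k) ⊗ opp(m) ⊗ opp(q) ⊗ opp(q))
Order the arguments:  k ⊗ q ⊗ s(k ⊗ k, m ⊗ q ⊗ q, m ⊗ m ⊗ q) ⊗ s(k ⊗ m ⊗ q ⊗ s(q, k, m), u, k ⊗ k ⊗ m ⊗ m) ⊗ s(s(q, q, m) ⊗ t(k, m, m), t(k ⊗ q, m ⊗ m ⊗ m ⊗ q, t(q, m, q)), opp(k) ⊗ opp(m) ⊗ opp(q) ⊗ opp(q)) ⊗ t(k ⊗ m ⊗ q ⊗ q, m ⊗ q, opp(k)) ⊗ t(s(k, m, k), k ⊗ m ⊗ m ⊗ q, k ⊗ k)

Answer: k ⊗ q ⊗ s(k ⊗ k, m ⊗ q ⊗ q, m ⊗ m ⊗ q) ⊗ s(k ⊗ m ⊗ q ⊗ s(q, k, m), u, k ⊗ k ⊗ m ⊗ m) ⊗ s(s(q, q, m) ⊗ t(k, m, m), t(k ⊗ q, m ⊗ m ⊗ m ⊗ q, t(q, m, q)), opp(k) ⊗ opp(m) ⊗ opp(q) ⊗ opp(q)) ⊗ t(k ⊗ m ⊗ q ⊗ q, m ⊗ q, opp(k)) ⊗ t(s(k, m, k), k ⊗ m ⊗ m ⊗ q, k ⊗ k)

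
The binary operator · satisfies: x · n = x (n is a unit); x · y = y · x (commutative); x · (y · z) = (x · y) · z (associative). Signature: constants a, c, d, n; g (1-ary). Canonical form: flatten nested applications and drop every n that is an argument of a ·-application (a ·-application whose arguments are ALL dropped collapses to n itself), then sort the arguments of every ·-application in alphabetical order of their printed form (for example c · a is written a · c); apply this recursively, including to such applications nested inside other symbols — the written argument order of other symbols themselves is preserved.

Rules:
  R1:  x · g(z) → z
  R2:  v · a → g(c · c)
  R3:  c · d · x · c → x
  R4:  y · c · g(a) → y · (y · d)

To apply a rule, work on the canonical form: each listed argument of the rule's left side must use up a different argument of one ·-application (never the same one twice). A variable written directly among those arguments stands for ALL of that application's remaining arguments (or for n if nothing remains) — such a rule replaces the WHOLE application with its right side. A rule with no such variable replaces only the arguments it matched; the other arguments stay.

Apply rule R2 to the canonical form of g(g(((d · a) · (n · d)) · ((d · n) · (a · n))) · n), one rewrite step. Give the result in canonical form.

Answer: g(g(g(c · c)))

Derivation:
Canonical form:  g(g(a · a · d · d · d))
Match R2:  consume a;  v := a · d · d · d
The variable takes the whole remainder — replace the entire application.
New term:  g(g(g(c · c)))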